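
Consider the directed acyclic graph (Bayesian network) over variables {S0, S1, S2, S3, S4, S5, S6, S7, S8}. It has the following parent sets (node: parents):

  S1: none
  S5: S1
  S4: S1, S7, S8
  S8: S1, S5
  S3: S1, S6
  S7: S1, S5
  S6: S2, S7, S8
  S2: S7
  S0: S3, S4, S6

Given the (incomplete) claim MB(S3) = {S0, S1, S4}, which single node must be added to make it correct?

Pa(S3) = {S1, S6}.
S3's children: S0.
Parents of each child, excluding S3:
  S0's other parents are S4, S6.
MB(S3) = {S0, S1, S4, S6}.
Comparing with the claimed set, S6 is missing.

S6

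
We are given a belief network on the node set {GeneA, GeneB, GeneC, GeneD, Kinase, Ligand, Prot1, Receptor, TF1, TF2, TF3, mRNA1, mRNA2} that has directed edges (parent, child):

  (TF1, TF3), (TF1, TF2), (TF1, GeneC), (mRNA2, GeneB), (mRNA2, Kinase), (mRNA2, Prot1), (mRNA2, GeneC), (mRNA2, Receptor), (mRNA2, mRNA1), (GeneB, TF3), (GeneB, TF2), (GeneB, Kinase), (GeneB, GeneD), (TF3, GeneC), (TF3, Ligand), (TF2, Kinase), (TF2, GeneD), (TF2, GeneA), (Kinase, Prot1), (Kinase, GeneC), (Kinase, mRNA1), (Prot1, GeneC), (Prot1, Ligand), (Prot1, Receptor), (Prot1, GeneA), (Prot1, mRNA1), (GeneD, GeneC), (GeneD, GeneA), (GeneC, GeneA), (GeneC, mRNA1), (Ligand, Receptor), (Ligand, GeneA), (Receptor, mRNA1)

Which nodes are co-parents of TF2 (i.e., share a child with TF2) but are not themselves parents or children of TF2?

Children of TF2: GeneA, GeneD, Kinase.
  Kinase's other parents are GeneB, mRNA2.
  GeneD's other parent is GeneB.
  GeneA also has parents GeneC, GeneD, Ligand, Prot1.
Excluding nodes already adjacent to TF2 (GeneA, GeneB, GeneD, Kinase, TF1), the co-parent-only contribution is {GeneC, Ligand, Prot1, mRNA2}.

{GeneC, Ligand, Prot1, mRNA2}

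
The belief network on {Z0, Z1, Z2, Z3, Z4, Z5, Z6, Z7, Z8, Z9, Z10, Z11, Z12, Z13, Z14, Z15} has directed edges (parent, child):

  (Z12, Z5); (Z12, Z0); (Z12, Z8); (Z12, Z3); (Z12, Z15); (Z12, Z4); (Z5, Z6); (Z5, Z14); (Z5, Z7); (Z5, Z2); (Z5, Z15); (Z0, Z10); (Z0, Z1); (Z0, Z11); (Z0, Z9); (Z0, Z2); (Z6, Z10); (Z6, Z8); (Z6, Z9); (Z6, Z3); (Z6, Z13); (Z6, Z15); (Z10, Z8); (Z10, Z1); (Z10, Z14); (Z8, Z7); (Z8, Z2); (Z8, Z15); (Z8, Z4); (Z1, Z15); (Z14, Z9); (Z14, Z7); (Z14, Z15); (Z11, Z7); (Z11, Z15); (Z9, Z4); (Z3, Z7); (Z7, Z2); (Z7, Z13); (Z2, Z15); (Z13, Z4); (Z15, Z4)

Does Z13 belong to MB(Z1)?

No

Pa(Z1) = {Z0, Z10}.
Z1's children: Z15.
For each child, the remaining parents (spouses of Z1):
  Z15: Z2, Z5, Z6, Z8, Z11, Z12, Z14
MB(Z1) = {Z0, Z2, Z5, Z6, Z8, Z10, Z11, Z12, Z14, Z15}; Z13 is not in this set.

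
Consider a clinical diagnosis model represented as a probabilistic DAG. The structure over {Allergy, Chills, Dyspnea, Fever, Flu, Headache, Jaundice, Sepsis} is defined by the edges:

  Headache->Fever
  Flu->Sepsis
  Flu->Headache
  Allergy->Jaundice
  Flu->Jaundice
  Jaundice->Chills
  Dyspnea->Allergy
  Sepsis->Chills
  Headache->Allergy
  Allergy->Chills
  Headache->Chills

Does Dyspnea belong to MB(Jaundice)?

No

Pa(Jaundice) = {Allergy, Flu}.
Jaundice's children: Chills.
For each child, the remaining parents (spouses of Jaundice):
  Chills's other parents are Allergy, Headache, Sepsis.
MB(Jaundice) = {Allergy, Chills, Flu, Headache, Sepsis}; Dyspnea is not in this set.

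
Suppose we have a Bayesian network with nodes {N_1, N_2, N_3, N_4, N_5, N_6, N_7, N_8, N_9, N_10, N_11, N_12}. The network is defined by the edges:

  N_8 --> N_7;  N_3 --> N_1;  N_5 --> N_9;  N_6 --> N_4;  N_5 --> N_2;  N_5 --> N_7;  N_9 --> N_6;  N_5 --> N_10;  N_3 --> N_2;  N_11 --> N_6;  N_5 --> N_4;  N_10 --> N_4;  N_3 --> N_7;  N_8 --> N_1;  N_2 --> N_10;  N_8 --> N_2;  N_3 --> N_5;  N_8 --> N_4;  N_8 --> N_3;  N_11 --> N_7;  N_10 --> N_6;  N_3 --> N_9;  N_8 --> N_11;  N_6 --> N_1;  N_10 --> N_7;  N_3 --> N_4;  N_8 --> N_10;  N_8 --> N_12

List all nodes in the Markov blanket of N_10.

N_10's parents: N_2, N_5, N_8.
Ch(N_10) = {N_4, N_6, N_7}.
Other parents of N_10's children:
  N_6: N_9, N_11
  N_7: N_3, N_5, N_8, N_11
  N_4: N_3, N_5, N_6, N_8
Taking the union gives {N_2, N_3, N_4, N_5, N_6, N_7, N_8, N_9, N_11}.

{N_2, N_3, N_4, N_5, N_6, N_7, N_8, N_9, N_11}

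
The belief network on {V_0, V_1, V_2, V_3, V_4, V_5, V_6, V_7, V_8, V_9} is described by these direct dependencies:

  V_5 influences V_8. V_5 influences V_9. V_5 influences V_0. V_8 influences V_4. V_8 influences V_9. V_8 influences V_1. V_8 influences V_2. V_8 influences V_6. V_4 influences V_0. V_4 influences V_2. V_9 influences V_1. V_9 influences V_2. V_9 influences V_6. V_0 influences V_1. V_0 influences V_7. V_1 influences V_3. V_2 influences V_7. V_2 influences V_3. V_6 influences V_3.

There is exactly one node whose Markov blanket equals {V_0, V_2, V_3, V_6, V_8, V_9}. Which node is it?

The target node must have every member of {V_0, V_2, V_3, V_6, V_8, V_9} as a parent, child, or co-parent, and no others.
Parents of V_1: V_0, V_8, V_9; children: V_3; co-parents: V_2, V_6.
These exactly cover the given set, so the node is V_1.

V_1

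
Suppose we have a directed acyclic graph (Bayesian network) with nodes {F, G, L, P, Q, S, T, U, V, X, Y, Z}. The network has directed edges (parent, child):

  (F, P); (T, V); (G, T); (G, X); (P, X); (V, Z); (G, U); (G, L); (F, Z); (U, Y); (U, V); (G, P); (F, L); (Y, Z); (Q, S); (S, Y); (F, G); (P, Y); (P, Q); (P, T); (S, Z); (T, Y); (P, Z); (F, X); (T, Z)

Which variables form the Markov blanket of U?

U has parent G.
U's children: V, Y.
Co-parents of U (other parents of its children):
  V: T
  Y: P, S, T
So the Markov blanket of U is {G, P, S, T, V, Y}.

{G, P, S, T, V, Y}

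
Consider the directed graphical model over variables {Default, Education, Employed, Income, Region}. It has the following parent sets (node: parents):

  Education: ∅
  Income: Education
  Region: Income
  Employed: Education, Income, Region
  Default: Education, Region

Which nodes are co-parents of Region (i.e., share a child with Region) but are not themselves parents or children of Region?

{Education}

Children of Region: Default, Employed.
  Employed also has parents Education, Income.
  Default also has parent Education.
Excluding nodes already adjacent to Region (Default, Employed, Income), the co-parent-only contribution is {Education}.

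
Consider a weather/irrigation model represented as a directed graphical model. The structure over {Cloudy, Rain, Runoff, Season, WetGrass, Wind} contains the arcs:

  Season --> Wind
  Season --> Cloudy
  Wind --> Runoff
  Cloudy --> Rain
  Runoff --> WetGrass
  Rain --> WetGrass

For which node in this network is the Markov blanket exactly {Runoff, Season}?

The target node must have every member of {Runoff, Season} as a parent, child, or co-parent, and no others.
Parents of Wind: Season; children: Runoff; co-parents: none.
These exactly cover the given set, so the node is Wind.

Wind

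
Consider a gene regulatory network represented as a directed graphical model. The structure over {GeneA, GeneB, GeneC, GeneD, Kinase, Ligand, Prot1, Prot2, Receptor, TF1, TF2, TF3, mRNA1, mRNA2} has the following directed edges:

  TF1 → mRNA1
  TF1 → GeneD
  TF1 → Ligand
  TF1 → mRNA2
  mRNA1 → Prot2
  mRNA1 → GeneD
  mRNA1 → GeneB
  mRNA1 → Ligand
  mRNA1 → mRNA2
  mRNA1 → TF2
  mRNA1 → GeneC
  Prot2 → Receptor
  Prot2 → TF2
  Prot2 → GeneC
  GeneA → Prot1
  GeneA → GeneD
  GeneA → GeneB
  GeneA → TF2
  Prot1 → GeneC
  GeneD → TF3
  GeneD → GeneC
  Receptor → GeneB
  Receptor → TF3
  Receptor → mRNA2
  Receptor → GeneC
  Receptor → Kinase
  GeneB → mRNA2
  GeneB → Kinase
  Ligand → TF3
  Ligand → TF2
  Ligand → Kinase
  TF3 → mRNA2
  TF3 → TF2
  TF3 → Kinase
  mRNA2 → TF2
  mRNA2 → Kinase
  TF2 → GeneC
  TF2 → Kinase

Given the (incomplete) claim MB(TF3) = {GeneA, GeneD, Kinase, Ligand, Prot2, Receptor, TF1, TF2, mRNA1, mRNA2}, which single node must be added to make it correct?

GeneB

TF3 has parents GeneD, Ligand, Receptor.
TF3's children: Kinase, TF2, mRNA2.
For each child, the remaining parents (spouses of TF3):
  parents(mRNA2) \ {TF3} = {GeneB, Receptor, TF1, mRNA1}.
  parents(TF2) \ {TF3} = {GeneA, Ligand, Prot2, mRNA1, mRNA2}.
  parents(Kinase) \ {TF3} = {GeneB, Ligand, Receptor, TF2, mRNA2}.
MB(TF3) = {GeneA, GeneB, GeneD, Kinase, Ligand, Prot2, Receptor, TF1, TF2, mRNA1, mRNA2}.
Comparing with the claimed set, GeneB is missing.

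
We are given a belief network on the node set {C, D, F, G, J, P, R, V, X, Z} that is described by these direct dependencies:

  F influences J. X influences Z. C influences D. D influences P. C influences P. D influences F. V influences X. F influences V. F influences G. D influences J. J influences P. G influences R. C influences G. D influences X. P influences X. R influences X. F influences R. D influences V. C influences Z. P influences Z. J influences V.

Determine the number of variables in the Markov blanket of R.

6

R has parents F, G.
R's children: X.
Parents of each child, excluding R:
  X: D, P, V
MB(R) = {D, F, G, P, V, X}, which has 6 nodes.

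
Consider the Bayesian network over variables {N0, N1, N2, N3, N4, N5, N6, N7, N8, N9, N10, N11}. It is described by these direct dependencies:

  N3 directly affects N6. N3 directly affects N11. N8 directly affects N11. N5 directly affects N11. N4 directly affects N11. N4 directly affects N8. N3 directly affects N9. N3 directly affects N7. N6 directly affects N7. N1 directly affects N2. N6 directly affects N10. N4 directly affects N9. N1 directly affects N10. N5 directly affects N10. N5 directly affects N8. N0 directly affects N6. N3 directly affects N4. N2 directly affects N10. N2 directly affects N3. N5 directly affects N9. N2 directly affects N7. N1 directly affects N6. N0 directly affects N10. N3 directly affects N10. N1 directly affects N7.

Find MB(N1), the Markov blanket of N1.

{N0, N2, N3, N5, N6, N7, N10}

The Markov blanket of a node is its parents, its children, and the other parents of its children.
N1 has no parents.
Children of N1: N2, N6, N7, N10.
Other parents of N1's children:
  N2: —
  N6: N0, N3
  N7: N2, N3, N6
  N10: N0, N2, N3, N5, N6
So the Markov blanket of N1 is {N0, N2, N3, N5, N6, N7, N10}.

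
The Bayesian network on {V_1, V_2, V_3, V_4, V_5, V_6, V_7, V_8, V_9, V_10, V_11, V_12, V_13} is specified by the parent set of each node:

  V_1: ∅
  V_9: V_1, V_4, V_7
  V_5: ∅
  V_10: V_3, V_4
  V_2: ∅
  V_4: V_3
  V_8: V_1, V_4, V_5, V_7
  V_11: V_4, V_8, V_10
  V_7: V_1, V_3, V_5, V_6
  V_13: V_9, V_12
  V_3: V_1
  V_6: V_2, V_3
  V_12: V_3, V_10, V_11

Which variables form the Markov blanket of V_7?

{V_1, V_3, V_4, V_5, V_6, V_8, V_9}

By definition, MB(V_7) is built from V_7's parents, V_7's children, and the co-parents of V_7.
V_7's parents: V_1, V_3, V_5, V_6.
Ch(V_7) = {V_8, V_9}.
For each child, the remaining parents (spouses of V_7):
  parents(V_8) \ {V_7} = {V_1, V_4, V_5}.
  V_9's other parents are V_1, V_4.
Union: {V_1, V_3, V_5, V_6} ∪ {V_8, V_9} ∪ {V_1, V_4, V_5} = {V_1, V_3, V_4, V_5, V_6, V_8, V_9}.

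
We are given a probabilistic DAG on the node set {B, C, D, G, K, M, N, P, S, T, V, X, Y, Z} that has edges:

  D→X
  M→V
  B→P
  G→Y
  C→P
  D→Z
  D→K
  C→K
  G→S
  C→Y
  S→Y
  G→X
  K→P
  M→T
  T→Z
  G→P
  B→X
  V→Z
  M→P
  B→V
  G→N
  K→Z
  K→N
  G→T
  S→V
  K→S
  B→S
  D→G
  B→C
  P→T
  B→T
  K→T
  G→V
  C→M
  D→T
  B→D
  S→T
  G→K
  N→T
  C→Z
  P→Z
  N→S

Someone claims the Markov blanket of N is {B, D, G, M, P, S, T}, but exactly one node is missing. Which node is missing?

N's parents: G, K.
N's children: S, T.
Parents of each child, excluding N:
  S also has parents B, G, K.
  T also has parents B, D, G, K, M, P, S.
MB(N) = {B, D, G, K, M, P, S, T}.
Comparing with the claimed set, K is missing.

K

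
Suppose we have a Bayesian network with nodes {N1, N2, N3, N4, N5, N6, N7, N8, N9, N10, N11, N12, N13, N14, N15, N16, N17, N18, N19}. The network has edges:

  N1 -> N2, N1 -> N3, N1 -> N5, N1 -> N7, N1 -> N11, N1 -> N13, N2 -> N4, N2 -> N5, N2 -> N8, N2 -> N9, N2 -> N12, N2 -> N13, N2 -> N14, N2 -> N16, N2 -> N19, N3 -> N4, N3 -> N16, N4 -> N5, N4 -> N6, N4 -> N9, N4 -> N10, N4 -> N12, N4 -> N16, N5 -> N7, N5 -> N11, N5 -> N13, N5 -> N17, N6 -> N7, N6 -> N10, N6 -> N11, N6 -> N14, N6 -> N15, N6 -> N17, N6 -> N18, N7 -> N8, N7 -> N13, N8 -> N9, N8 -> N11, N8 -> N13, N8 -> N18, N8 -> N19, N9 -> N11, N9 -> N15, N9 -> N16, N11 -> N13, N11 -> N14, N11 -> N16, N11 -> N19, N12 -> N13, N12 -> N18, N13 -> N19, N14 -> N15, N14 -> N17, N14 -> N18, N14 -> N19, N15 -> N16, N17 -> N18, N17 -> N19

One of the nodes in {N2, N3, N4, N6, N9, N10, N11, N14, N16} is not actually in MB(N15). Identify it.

N15 has child N16.
Pa(N15) = {N6, N9, N14}.
Other parents of N15's children:
  N16: N2, N3, N4, N9, N11
MB(N15) = {N2, N3, N4, N6, N9, N11, N14, N16}.
N10 is neither a parent, child, nor co-parent of N15, so it does not belong.

N10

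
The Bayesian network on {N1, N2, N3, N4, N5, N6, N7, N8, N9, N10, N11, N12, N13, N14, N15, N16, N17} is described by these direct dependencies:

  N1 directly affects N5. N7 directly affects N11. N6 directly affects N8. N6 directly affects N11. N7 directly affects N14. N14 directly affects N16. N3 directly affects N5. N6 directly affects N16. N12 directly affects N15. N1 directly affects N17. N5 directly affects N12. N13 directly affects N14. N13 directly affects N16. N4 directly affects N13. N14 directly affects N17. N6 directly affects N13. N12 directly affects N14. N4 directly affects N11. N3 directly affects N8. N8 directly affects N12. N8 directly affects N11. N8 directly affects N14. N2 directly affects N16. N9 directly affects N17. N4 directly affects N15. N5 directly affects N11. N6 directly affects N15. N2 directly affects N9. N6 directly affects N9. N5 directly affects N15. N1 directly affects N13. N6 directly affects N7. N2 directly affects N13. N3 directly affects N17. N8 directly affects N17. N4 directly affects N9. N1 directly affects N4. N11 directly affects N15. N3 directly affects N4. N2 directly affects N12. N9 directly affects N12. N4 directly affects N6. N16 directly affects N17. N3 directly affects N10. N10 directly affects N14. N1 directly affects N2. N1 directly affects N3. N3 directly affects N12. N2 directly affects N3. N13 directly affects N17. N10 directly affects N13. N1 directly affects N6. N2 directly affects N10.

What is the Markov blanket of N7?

N7 has parent N6.
N7's children: N11, N14.
For each child, the remaining parents (spouses of N7):
  N11: N4, N5, N6, N8
  N14: N8, N10, N12, N13
Union: {N6} ∪ {N11, N14} ∪ {N4, N5, N6, N8, N10, N12, N13} = {N4, N5, N6, N8, N10, N11, N12, N13, N14}.

{N4, N5, N6, N8, N10, N11, N12, N13, N14}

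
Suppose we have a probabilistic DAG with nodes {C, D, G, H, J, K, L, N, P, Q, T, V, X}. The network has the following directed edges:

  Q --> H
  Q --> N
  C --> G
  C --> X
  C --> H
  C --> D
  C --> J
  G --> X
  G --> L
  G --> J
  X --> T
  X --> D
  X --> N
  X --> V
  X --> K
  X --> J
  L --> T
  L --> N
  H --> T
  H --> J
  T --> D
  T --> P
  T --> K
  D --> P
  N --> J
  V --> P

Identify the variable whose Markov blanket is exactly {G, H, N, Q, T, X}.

The target node must have every member of {G, H, N, Q, T, X} as a parent, child, or co-parent, and no others.
Parents of L: G; children: N, T; co-parents: H, Q, X.
These exactly cover the given set, so the node is L.

L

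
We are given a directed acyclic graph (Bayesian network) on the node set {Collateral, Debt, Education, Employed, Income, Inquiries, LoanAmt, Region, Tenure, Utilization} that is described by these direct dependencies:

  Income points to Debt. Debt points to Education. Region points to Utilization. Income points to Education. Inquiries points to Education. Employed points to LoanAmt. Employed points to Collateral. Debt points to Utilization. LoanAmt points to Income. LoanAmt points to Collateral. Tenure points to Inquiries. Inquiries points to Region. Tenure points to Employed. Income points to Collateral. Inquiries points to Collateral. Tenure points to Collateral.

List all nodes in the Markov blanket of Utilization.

Recall MB(v) = parents ∪ children ∪ spouses, where spouses are the other parents of v's children.
Parents of Utilization: Debt, Region.
Utilization has no children.
With no children, Utilization has no spouses; the co-parent set is empty.
So the Markov blanket of Utilization is {Debt, Region}.

{Debt, Region}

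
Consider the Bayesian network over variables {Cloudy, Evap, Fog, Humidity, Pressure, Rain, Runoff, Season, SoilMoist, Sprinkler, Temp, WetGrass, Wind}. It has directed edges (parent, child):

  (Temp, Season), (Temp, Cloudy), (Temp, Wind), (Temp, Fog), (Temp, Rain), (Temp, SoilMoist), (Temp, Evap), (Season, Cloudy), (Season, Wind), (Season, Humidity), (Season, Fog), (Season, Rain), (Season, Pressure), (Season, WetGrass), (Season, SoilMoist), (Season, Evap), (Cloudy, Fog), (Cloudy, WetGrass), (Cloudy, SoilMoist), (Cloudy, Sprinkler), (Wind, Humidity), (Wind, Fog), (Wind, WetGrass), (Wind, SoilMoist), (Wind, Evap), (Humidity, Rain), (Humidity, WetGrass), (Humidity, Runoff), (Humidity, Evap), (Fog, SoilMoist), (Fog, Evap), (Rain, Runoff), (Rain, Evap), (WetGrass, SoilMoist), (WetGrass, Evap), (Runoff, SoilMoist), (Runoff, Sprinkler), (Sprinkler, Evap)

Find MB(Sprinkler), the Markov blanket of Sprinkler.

Parents of Sprinkler: Cloudy, Runoff.
Ch(Sprinkler) = {Evap}.
Other parents of Sprinkler's children:
  Evap's other parents are Fog, Humidity, Rain, Season, Temp, WetGrass, Wind.
MB(Sprinkler) = {Cloudy, Evap, Fog, Humidity, Rain, Runoff, Season, Temp, WetGrass, Wind}.

{Cloudy, Evap, Fog, Humidity, Rain, Runoff, Season, Temp, WetGrass, Wind}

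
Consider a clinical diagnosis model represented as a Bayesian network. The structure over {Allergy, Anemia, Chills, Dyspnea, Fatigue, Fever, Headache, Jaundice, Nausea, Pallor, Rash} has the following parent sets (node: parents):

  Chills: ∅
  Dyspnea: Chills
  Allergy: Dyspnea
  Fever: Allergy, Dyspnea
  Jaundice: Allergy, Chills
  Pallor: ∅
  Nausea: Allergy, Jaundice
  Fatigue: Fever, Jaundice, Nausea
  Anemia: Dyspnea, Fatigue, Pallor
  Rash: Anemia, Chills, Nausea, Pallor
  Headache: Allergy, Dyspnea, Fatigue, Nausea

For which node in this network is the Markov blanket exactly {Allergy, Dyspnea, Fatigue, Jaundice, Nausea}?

Fever

The target node must have every member of {Allergy, Dyspnea, Fatigue, Jaundice, Nausea} as a parent, child, or co-parent, and no others.
Parents of Fever: Allergy, Dyspnea; children: Fatigue; co-parents: Jaundice, Nausea.
These exactly cover the given set, so the node is Fever.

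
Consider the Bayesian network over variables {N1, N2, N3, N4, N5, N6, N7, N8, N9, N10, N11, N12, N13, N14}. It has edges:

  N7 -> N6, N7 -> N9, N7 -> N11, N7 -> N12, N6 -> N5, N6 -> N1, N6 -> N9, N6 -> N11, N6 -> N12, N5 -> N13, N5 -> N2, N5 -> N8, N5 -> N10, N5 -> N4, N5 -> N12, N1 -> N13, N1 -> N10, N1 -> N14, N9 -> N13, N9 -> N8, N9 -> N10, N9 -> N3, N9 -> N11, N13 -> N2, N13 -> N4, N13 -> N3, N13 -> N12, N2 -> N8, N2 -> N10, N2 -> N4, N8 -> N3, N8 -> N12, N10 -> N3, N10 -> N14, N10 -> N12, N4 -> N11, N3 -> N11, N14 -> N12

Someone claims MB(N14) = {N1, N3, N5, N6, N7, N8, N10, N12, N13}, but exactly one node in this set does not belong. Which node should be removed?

N3

Recall MB(v) = parents ∪ children ∪ spouses, where spouses are the other parents of v's children.
Pa(N14) = {N1, N10}.
Children of N14: N12.
For each child, the remaining parents (spouses of N14):
  N12: N5, N6, N7, N8, N10, N13
MB(N14) = {N1, N5, N6, N7, N8, N10, N12, N13}.
N3 is neither a parent, child, nor co-parent of N14, so it does not belong.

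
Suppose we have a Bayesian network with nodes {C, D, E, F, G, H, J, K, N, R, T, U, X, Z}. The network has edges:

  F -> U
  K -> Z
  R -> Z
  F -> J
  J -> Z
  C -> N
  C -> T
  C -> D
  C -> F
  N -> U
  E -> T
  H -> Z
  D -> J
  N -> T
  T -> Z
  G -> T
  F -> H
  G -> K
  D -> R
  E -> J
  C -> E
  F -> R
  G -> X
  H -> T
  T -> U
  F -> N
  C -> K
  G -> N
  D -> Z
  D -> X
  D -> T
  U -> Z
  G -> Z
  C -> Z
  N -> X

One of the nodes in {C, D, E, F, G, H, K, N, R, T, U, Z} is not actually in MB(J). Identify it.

J has parents D, E, F.
Children of J: Z.
For each child, the remaining parents (spouses of J):
  Z also has parents C, D, G, H, K, R, T, U.
MB(J) = {C, D, E, F, G, H, K, R, T, U, Z}.
N is neither a parent, child, nor co-parent of J, so it does not belong.

N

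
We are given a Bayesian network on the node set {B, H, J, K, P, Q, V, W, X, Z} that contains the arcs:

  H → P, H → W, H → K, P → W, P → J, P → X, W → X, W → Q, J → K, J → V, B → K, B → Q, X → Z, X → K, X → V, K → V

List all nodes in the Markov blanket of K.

{B, H, J, V, X}

Parents of K: B, H, J, X.
Ch(K) = {V}.
Parents of each child, excluding K:
  V also has parents J, X.
MB(K) = {B, H, J, V, X}.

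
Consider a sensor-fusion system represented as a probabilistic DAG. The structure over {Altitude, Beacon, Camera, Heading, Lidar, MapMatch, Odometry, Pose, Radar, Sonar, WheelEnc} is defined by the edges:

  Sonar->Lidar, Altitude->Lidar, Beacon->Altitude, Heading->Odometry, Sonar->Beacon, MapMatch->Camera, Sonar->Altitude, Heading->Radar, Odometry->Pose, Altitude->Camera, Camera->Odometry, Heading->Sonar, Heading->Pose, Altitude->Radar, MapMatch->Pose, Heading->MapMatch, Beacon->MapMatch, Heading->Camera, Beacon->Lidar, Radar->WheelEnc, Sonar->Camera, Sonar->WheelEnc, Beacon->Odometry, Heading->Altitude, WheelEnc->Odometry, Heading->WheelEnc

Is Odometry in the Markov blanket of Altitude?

No

A node's Markov blanket = Pa ∪ Ch ∪ (parents of Ch other than the node itself).
Parents of Altitude: Beacon, Heading, Sonar.
Ch(Altitude) = {Camera, Lidar, Radar}.
For each child, the remaining parents (spouses of Altitude):
  Camera: Heading, MapMatch, Sonar
  Radar: Heading
  Lidar: Beacon, Sonar
MB(Altitude) = {Beacon, Camera, Heading, Lidar, MapMatch, Radar, Sonar}; Odometry is not in this set.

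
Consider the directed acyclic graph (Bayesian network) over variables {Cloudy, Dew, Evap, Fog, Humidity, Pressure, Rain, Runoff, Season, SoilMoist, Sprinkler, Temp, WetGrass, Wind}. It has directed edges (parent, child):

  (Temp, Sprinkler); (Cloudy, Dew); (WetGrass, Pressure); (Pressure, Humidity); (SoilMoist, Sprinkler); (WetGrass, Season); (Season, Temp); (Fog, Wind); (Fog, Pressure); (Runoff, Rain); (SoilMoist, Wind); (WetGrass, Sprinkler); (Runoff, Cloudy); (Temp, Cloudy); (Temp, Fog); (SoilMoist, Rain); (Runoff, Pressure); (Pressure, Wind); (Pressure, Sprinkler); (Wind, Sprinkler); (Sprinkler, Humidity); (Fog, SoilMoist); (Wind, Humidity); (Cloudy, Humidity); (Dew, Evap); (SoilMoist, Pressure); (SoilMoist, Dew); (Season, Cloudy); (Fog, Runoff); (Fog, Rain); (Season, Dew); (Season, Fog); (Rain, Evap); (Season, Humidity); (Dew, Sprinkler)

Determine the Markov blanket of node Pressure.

{Cloudy, Dew, Fog, Humidity, Runoff, Season, SoilMoist, Sprinkler, Temp, WetGrass, Wind}

Children of Pressure: Humidity, Sprinkler, Wind.
Parents of Pressure: Fog, Runoff, SoilMoist, WetGrass.
Other parents of Pressure's children:
  Wind also has parents Fog, SoilMoist.
  parents(Sprinkler) \ {Pressure} = {Dew, SoilMoist, Temp, WetGrass, Wind}.
  Humidity also has parents Cloudy, Season, Sprinkler, Wind.
Taking the union gives {Cloudy, Dew, Fog, Humidity, Runoff, Season, SoilMoist, Sprinkler, Temp, WetGrass, Wind}.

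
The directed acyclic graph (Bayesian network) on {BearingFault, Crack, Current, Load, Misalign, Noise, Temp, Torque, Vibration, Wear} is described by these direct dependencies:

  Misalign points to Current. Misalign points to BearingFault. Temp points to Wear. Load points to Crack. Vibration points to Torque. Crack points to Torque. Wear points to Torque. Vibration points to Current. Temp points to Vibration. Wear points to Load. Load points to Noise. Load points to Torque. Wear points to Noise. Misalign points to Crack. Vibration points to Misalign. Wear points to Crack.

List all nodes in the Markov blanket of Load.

Load's children: Crack, Noise, Torque.
Load has parent Wear.
Parents of each child, excluding Load:
  Noise also has parent Wear.
  parents(Crack) \ {Load} = {Misalign, Wear}.
  Torque also has parents Crack, Vibration, Wear.
MB(Load) = {Crack, Misalign, Noise, Torque, Vibration, Wear}.

{Crack, Misalign, Noise, Torque, Vibration, Wear}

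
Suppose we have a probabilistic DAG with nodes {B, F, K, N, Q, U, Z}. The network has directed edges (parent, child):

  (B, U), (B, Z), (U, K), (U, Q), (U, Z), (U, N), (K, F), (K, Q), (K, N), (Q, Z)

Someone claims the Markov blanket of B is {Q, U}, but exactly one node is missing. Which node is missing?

Z

Recall MB(v) = parents ∪ children ∪ spouses, where spouses are the other parents of v's children.
Pa(B) = {}.
Ch(B) = {U, Z}.
Parents of each child, excluding B:
  U: —
  Z: Q, U
MB(B) = {Q, U, Z}.
Comparing with the claimed set, Z is missing.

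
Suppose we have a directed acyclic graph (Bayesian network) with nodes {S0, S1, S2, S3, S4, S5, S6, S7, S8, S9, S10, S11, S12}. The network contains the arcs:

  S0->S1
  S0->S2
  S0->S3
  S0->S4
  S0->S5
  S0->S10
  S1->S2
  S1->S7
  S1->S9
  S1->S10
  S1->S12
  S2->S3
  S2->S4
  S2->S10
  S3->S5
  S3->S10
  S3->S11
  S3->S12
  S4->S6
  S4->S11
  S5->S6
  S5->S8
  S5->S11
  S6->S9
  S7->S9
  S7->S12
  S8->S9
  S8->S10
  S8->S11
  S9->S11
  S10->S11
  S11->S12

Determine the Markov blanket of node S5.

The Markov blanket of a node is its parents, its children, and the other parents of its children.
Parents of S5: S0, S3.
S5 has children S6, S8, S11.
For each child, the remaining parents (spouses of S5):
  S6: S4
  S8: —
  S11: S3, S4, S8, S9, S10
So the Markov blanket of S5 is {S0, S3, S4, S6, S8, S9, S10, S11}.

{S0, S3, S4, S6, S8, S9, S10, S11}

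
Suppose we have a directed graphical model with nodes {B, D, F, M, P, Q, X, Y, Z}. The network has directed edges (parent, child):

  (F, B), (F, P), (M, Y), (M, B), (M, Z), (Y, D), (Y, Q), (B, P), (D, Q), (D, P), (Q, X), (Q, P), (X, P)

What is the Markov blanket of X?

{B, D, F, P, Q}

A node's Markov blanket = Pa ∪ Ch ∪ (parents of Ch other than the node itself).
X's parents: Q.
X has child P.
Co-parents of X (other parents of its children):
  P's other parents are B, D, F, Q.
Taking the union gives {B, D, F, P, Q}.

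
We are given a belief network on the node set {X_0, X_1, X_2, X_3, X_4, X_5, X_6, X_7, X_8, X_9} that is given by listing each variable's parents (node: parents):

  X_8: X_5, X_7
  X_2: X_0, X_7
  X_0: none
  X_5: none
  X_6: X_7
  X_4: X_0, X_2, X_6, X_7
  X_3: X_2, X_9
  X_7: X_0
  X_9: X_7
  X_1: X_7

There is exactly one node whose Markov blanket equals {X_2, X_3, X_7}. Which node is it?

X_9

The target node must have every member of {X_2, X_3, X_7} as a parent, child, or co-parent, and no others.
Parents of X_9: X_7; children: X_3; co-parents: X_2.
These exactly cover the given set, so the node is X_9.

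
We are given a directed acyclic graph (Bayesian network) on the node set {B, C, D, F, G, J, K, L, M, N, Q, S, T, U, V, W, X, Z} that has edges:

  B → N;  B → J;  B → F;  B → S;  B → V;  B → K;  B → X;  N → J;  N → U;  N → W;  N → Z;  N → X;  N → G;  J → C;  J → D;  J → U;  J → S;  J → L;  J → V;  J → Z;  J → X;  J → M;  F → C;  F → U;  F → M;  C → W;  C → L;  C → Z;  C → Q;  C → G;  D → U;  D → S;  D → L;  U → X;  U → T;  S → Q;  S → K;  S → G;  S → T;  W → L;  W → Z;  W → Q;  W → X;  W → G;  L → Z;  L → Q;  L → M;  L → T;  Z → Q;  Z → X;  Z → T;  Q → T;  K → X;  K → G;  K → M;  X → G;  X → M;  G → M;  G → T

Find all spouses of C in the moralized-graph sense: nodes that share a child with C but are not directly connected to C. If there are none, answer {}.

Children of C: G, L, Q, W, Z.
  W's other parent is N.
  parents(L) \ {C} = {D, J, W}.
  parents(Z) \ {C} = {J, L, N, W}.
  Q's other parents are L, S, W, Z.
  parents(G) \ {C} = {K, N, S, W, X}.
Excluding nodes already adjacent to C (F, G, J, L, Q, W, Z), the co-parent-only contribution is {D, K, N, S, X}.

{D, K, N, S, X}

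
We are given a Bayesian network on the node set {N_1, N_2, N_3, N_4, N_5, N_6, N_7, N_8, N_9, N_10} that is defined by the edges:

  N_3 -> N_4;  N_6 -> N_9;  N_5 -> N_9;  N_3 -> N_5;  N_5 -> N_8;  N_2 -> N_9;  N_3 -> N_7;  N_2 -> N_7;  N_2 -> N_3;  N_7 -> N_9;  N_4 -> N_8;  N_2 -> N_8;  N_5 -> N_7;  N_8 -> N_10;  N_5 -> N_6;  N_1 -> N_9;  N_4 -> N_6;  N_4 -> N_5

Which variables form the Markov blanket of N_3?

The Markov blanket of a node is its parents, its children, and the other parents of its children.
Pa(N_3) = {N_2}.
Children of N_3: N_4, N_5, N_7.
Other parents of N_3's children:
  N_4: —
  N_5: N_4
  N_7: N_2, N_5
Taking the union gives {N_2, N_4, N_5, N_7}.

{N_2, N_4, N_5, N_7}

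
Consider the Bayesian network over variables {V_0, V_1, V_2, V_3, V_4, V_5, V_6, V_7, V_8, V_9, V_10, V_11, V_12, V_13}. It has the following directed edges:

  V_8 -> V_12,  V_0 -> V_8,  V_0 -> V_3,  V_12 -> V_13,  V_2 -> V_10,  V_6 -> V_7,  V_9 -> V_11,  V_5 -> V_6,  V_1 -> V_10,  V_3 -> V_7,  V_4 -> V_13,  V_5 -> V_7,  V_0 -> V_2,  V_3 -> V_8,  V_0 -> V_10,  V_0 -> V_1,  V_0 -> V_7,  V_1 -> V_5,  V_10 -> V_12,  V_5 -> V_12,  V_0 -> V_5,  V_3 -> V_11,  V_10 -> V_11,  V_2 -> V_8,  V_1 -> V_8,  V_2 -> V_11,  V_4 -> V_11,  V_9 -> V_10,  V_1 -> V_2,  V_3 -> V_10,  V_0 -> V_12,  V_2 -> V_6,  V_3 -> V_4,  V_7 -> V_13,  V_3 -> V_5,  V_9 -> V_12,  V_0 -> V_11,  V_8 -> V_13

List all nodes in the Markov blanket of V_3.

{V_0, V_1, V_2, V_4, V_5, V_6, V_7, V_8, V_9, V_10, V_11}

Recall MB(v) = parents ∪ children ∪ spouses, where spouses are the other parents of v's children.
V_3's parents: V_0.
Ch(V_3) = {V_4, V_5, V_7, V_8, V_10, V_11}.
Co-parents of V_3 (other parents of its children):
  V_4: no additional parents.
  V_5 also has parents V_0, V_1.
  parents(V_7) \ {V_3} = {V_0, V_5, V_6}.
  V_8 also has parents V_0, V_1, V_2.
  parents(V_10) \ {V_3} = {V_0, V_1, V_2, V_9}.
  parents(V_11) \ {V_3} = {V_0, V_2, V_4, V_9, V_10}.
Taking the union gives {V_0, V_1, V_2, V_4, V_5, V_6, V_7, V_8, V_9, V_10, V_11}.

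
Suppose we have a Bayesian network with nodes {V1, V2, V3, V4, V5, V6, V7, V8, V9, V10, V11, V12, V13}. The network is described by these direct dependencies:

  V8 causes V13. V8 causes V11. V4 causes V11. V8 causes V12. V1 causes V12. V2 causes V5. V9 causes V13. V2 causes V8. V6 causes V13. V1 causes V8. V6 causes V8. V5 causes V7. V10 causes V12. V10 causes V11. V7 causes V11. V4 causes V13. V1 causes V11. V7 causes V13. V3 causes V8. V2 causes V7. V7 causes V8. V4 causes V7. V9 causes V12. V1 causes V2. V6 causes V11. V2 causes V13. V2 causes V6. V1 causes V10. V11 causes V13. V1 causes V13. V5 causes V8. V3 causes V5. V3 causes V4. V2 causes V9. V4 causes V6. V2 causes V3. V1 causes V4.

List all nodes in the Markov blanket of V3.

The Markov blanket of a node is its parents, its children, and the other parents of its children.
Parents of V3: V2.
Children of V3: V4, V5, V8.
Other parents of V3's children:
  V4: V1
  V5: V2
  V8: V1, V2, V5, V6, V7
Taking the union gives {V1, V2, V4, V5, V6, V7, V8}.

{V1, V2, V4, V5, V6, V7, V8}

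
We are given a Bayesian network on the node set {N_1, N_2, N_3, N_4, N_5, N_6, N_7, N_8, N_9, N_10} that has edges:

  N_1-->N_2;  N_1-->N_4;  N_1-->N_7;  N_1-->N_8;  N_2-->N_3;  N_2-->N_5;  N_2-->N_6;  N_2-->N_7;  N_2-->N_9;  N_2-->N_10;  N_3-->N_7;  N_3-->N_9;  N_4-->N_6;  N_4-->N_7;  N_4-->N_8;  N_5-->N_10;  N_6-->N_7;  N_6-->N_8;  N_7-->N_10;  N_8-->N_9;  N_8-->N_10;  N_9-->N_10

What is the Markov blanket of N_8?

By definition, MB(N_8) is built from N_8's parents, N_8's children, and the co-parents of N_8.
N_8's parents: N_1, N_4, N_6.
N_8's children: N_9, N_10.
For each child, the remaining parents (spouses of N_8):
  parents(N_9) \ {N_8} = {N_2, N_3}.
  N_10 also has parents N_2, N_5, N_7, N_9.
Taking the union gives {N_1, N_2, N_3, N_4, N_5, N_6, N_7, N_9, N_10}.

{N_1, N_2, N_3, N_4, N_5, N_6, N_7, N_9, N_10}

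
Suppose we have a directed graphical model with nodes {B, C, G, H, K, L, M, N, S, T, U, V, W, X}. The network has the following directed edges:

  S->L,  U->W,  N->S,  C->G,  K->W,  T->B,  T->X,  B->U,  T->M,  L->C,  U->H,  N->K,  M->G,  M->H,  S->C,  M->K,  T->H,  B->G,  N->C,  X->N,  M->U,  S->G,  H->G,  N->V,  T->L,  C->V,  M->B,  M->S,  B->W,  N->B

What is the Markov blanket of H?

A node's Markov blanket = Pa ∪ Ch ∪ (parents of Ch other than the node itself).
Ch(H) = {G}.
H's parents: M, T, U.
Other parents of H's children:
  G's other parents are B, C, M, S.
MB(H) = {B, C, G, M, S, T, U}.

{B, C, G, M, S, T, U}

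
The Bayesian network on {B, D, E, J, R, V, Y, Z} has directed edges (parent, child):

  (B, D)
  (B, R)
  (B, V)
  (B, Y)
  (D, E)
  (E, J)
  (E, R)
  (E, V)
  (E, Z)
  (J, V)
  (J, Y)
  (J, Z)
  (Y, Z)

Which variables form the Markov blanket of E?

{B, D, J, R, V, Y, Z}

Ch(E) = {J, R, V, Z}.
Pa(E) = {D}.
Other parents of E's children:
  J: —
  R: B
  V: B, J
  Z: J, Y
Union: {D} ∪ {J, R, V, Z} ∪ {B, J, Y} = {B, D, J, R, V, Y, Z}.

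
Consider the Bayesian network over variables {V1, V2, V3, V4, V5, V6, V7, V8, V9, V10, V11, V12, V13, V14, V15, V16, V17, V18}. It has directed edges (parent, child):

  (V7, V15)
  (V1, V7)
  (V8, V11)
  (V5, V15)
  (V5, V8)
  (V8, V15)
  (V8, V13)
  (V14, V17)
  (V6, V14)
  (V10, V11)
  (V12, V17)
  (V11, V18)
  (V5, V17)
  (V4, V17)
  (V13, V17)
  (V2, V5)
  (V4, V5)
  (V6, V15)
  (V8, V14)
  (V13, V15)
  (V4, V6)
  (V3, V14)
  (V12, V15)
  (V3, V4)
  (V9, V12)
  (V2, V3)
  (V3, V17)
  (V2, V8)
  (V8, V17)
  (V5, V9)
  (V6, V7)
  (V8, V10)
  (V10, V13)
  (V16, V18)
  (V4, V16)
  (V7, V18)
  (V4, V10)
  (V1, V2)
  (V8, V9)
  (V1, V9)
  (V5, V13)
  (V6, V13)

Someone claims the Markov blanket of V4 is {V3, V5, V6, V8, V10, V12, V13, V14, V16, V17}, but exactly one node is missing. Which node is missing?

A node's Markov blanket = Pa ∪ Ch ∪ (parents of Ch other than the node itself).
Pa(V4) = {V3}.
V4's children: V5, V6, V10, V16, V17.
Parents of each child, excluding V4:
  V5's other parent is V2.
  V6 has no other parent.
  V10 also has parent V8.
  V16: no additional parents.
  parents(V17) \ {V4} = {V3, V5, V8, V12, V13, V14}.
MB(V4) = {V2, V3, V5, V6, V8, V10, V12, V13, V14, V16, V17}.
Comparing with the claimed set, V2 is missing.

V2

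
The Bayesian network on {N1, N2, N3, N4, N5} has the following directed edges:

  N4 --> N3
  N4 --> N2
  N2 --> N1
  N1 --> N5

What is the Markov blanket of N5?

{N1}

By definition, MB(N5) is built from N5's parents, N5's children, and the co-parents of N5.
Pa(N5) = {N1}.
Ch(N5) = {}.
With no children, N5 has no spouses; the co-parent set is empty.
Union: {N1} ∪ {} ∪ {} = {N1}.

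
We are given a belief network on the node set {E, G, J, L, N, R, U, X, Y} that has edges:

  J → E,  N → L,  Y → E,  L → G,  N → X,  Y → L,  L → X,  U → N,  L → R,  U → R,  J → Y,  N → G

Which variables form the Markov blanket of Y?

{E, J, L, N}

By definition, MB(Y) is built from Y's parents, Y's children, and the co-parents of Y.
Y's parents: J.
Y has children E, L.
Other parents of Y's children:
  E's other parent is J.
  L also has parent N.
MB(Y) = {E, J, L, N}.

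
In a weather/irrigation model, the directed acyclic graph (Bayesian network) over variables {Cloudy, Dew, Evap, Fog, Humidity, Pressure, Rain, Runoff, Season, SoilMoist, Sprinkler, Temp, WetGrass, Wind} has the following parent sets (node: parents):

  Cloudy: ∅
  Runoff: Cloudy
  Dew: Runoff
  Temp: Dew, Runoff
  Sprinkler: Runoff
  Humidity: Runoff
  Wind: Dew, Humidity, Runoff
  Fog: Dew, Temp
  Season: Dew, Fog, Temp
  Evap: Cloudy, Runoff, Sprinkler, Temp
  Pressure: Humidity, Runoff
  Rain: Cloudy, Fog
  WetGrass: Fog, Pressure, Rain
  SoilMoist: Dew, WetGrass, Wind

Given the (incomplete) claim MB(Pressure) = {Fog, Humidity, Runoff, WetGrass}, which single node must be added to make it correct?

Rain

Recall MB(v) = parents ∪ children ∪ spouses, where spouses are the other parents of v's children.
Pressure has parents Humidity, Runoff.
Ch(Pressure) = {WetGrass}.
Other parents of Pressure's children:
  WetGrass's other parents are Fog, Rain.
MB(Pressure) = {Fog, Humidity, Rain, Runoff, WetGrass}.
Comparing with the claimed set, Rain is missing.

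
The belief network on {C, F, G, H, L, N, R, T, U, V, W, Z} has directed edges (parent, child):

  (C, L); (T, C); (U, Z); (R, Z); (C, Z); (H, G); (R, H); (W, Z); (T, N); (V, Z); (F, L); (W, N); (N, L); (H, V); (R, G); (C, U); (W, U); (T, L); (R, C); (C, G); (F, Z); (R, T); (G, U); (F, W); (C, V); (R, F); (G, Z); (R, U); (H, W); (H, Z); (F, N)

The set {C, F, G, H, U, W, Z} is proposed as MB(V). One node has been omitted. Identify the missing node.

R

Parents of V: C, H.
Ch(V) = {Z}.
Parents of each child, excluding V:
  Z also has parents C, F, G, H, R, U, W.
MB(V) = {C, F, G, H, R, U, W, Z}.
Comparing with the claimed set, R is missing.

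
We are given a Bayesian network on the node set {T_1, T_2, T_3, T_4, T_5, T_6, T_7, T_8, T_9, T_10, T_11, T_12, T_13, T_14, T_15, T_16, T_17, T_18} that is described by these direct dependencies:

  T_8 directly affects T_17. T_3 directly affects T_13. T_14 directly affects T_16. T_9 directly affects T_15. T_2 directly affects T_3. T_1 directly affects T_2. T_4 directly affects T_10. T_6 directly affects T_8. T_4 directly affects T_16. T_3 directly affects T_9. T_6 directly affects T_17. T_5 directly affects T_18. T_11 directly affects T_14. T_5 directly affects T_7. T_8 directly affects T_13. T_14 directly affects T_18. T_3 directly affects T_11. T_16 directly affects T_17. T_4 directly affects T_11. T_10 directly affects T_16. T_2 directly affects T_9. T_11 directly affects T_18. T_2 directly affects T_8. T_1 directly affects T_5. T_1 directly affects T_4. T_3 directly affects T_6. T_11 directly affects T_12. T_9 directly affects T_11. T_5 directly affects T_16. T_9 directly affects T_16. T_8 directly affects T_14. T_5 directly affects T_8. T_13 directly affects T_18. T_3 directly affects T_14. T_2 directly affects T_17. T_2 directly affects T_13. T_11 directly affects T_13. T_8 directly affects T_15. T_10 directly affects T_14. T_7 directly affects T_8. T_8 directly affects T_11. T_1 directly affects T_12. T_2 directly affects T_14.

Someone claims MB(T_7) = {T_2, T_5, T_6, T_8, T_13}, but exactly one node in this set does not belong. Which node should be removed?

T_13

A node's Markov blanket = Pa ∪ Ch ∪ (parents of Ch other than the node itself).
T_7 has parent T_5.
Children of T_7: T_8.
For each child, the remaining parents (spouses of T_7):
  T_8's other parents are T_2, T_5, T_6.
MB(T_7) = {T_2, T_5, T_6, T_8}.
T_13 is neither a parent, child, nor co-parent of T_7, so it does not belong.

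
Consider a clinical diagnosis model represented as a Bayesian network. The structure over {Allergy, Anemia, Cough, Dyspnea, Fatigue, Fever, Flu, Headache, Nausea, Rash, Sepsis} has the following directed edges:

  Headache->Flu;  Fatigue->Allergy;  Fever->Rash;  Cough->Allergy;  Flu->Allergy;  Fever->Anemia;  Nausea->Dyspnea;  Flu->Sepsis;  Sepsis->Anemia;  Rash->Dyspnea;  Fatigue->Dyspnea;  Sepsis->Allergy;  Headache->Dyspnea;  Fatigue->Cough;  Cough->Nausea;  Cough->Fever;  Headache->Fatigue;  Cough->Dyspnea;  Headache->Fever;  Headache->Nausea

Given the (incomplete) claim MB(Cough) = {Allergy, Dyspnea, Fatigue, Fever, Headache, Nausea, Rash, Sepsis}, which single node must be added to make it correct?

Pa(Cough) = {Fatigue}.
Cough's children: Allergy, Dyspnea, Fever, Nausea.
Parents of each child, excluding Cough:
  Fever's other parent is Headache.
  parents(Allergy) \ {Cough} = {Fatigue, Flu, Sepsis}.
  parents(Nausea) \ {Cough} = {Headache}.
  parents(Dyspnea) \ {Cough} = {Fatigue, Headache, Nausea, Rash}.
MB(Cough) = {Allergy, Dyspnea, Fatigue, Fever, Flu, Headache, Nausea, Rash, Sepsis}.
Comparing with the claimed set, Flu is missing.

Flu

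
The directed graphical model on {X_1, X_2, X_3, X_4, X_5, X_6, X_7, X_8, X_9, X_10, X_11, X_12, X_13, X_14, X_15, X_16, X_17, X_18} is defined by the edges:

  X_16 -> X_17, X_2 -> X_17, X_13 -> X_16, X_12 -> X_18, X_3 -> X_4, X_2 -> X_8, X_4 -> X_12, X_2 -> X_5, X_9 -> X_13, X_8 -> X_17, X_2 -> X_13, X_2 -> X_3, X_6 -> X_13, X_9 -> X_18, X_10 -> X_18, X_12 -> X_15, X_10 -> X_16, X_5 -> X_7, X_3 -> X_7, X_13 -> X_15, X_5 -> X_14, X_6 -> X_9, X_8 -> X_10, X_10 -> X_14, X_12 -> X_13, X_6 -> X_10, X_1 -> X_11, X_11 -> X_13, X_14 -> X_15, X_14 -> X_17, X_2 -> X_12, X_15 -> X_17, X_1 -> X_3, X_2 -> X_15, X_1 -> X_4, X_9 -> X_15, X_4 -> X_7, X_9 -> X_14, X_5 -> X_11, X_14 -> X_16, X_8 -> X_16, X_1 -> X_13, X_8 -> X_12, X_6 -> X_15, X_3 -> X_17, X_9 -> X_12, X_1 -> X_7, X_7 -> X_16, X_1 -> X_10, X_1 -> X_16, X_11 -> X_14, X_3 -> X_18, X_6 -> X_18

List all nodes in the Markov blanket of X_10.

By definition, MB(X_10) is built from X_10's parents, X_10's children, and the co-parents of X_10.
Children of X_10: X_14, X_16, X_18.
X_10 has parents X_1, X_6, X_8.
For each child, the remaining parents (spouses of X_10):
  X_14: X_5, X_9, X_11
  X_16: X_1, X_7, X_8, X_13, X_14
  X_18: X_3, X_6, X_9, X_12
Union: {X_1, X_6, X_8} ∪ {X_14, X_16, X_18} ∪ {X_1, X_3, X_5, X_6, X_7, X_8, X_9, X_11, X_12, X_13, X_14} = {X_1, X_3, X_5, X_6, X_7, X_8, X_9, X_11, X_12, X_13, X_14, X_16, X_18}.

{X_1, X_3, X_5, X_6, X_7, X_8, X_9, X_11, X_12, X_13, X_14, X_16, X_18}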